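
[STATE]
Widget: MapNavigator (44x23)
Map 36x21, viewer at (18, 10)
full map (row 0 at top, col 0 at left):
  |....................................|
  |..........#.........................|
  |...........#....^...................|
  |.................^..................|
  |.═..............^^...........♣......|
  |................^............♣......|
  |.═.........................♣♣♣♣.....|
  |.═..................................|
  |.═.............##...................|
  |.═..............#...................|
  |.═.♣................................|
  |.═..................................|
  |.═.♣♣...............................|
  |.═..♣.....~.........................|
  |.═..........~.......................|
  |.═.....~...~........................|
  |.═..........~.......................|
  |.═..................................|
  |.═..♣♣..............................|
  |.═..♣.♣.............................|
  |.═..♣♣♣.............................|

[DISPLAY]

                                            
    ....................................    
    ..........#.........................    
    ...........#....^...................    
    .................^..................    
    .═..............^^...........♣......    
    ................^............♣......    
    .═.........................♣♣♣♣.....    
    .═..................................    
    .═.............##...................    
    .═..............#...................    
    .═.♣..............@.................    
    .═..................................    
    .═.♣♣...............................    
    .═..♣.....~.........................    
    .═..........~.......................    
    .═.....~...~........................    
    .═..........~.......................    
    .═..................................    
    .═..♣♣..............................    
    .═..♣.♣.............................    
    .═..♣♣♣.............................    
                                            


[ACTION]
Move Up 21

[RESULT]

                                            
                                            
                                            
                                            
                                            
                                            
                                            
                                            
                                            
                                            
                                            
    ..................@.................    
    ..........#.........................    
    ...........#....^...................    
    .................^..................    
    .═..............^^...........♣......    
    ................^............♣......    
    .═.........................♣♣♣♣.....    
    .═..................................    
    .═.............##...................    
    .═..............#...................    
    .═.♣................................    
    .═..................................    


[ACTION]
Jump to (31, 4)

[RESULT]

                                            
                                            
                                            
                                            
                                            
                                            
                                            
...........................                 
.#.........................                 
..#....^...................                 
........^..................                 
.......^^...........♣.@....                 
.......^............♣......                 
..................♣♣♣♣.....                 
...........................                 
......##...................                 
.......#...................                 
...........................                 
...........................                 
...........................                 
.~.........................                 
...~.......................                 
..~........................                 


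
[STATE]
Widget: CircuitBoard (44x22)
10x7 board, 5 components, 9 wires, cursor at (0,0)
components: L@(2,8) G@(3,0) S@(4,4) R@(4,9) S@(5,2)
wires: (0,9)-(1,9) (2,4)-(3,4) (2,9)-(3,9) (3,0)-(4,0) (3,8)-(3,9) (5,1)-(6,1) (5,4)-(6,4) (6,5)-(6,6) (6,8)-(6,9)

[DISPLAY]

   0 1 2 3 4 5 6 7 8 9                      
0  [.]                                  ·   
                                        │   
1                                       ·   
                                            
2                   ·               L   ·   
                    │                   │   
3   G               ·               · ─ ·   
    │                                       
4   ·               S                   R   
                                            
5       ·   S       ·                       
        │           │                       
6       ·           ·   · ─ ·       · ─ ·   
Cursor: (0,0)                               
                                            
                                            
                                            
                                            
                                            
                                            
                                            


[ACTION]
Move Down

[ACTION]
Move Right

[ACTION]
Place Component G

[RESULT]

   0 1 2 3 4 5 6 7 8 9                      
0                                       ·   
                                        │   
1      [G]                              ·   
                                            
2                   ·               L   ·   
                    │                   │   
3   G               ·               · ─ ·   
    │                                       
4   ·               S                   R   
                                            
5       ·   S       ·                       
        │           │                       
6       ·           ·   · ─ ·       · ─ ·   
Cursor: (1,1)                               
                                            
                                            
                                            
                                            
                                            
                                            
                                            


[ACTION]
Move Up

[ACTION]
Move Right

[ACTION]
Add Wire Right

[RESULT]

   0 1 2 3 4 5 6 7 8 9                      
0          [.]─ ·                       ·   
                                        │   
1       G                               ·   
                                            
2                   ·               L   ·   
                    │                   │   
3   G               ·               · ─ ·   
    │                                       
4   ·               S                   R   
                                            
5       ·   S       ·                       
        │           │                       
6       ·           ·   · ─ ·       · ─ ·   
Cursor: (0,2)                               
                                            
                                            
                                            
                                            
                                            
                                            
                                            


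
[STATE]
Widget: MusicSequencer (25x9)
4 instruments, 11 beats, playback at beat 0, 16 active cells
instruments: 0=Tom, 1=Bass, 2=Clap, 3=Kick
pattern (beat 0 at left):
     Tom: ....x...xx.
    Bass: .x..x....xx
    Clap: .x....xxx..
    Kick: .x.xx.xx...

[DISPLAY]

     ▼1234567890         
  Tom····█···██·         
 Bass·█··█····██         
 Clap·█····███··         
 Kick·█·██·██···         
                         
                         
                         
                         


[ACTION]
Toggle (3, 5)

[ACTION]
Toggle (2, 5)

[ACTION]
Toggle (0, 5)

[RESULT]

     ▼1234567890         
  Tom····██··██·         
 Bass·█··█····██         
 Clap·█···████··         
 Kick·█·█████···         
                         
                         
                         
                         


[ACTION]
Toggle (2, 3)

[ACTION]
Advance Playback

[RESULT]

     0▼234567890         
  Tom····██··██·         
 Bass·█··█····██         
 Clap·█·█·████··         
 Kick·█·█████···         
                         
                         
                         
                         


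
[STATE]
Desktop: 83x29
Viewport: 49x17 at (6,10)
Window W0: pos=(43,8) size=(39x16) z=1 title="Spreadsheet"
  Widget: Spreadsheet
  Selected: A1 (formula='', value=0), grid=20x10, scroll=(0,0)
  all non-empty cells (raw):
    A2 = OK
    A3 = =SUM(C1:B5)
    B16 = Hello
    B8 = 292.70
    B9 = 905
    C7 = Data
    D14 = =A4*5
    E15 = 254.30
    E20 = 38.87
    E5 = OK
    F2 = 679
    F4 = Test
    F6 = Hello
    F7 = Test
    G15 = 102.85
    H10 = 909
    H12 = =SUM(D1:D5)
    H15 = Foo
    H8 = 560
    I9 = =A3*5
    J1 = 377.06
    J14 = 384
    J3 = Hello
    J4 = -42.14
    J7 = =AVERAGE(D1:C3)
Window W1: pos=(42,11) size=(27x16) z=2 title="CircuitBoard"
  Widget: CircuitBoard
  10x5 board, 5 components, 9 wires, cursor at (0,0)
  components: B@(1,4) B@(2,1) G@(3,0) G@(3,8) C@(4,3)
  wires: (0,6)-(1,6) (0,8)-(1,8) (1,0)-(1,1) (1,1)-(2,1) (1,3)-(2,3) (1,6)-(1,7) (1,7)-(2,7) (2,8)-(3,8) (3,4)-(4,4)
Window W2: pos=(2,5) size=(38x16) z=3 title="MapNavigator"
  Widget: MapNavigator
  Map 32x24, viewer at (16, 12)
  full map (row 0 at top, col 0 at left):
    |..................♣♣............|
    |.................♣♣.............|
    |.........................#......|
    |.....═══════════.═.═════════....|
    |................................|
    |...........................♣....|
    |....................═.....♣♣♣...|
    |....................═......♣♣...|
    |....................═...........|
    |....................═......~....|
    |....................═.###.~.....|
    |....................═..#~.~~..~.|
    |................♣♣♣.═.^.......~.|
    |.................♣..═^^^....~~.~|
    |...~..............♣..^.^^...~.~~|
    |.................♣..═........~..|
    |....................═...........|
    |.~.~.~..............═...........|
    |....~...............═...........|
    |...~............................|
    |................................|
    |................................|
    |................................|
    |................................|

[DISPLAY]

...................═...........  ┃   ┠───────────
...................═......~....  ┃  ┏━━━━━━━━━━━━
...................═.###.~.....  ┃  ┃ CircuitBoar
...................═..#~.~~..~.  ┃  ┠────────────
...............@♣♣.═.^.......~.  ┃  ┃   0 1 2 3 4
................♣..═^^^....~~.~  ┃  ┃0  [.]      
..~..............♣..^.^^...~.~~  ┃  ┃            
................♣..═........~..  ┃  ┃1   · ─ ·   
...................═...........  ┃  ┃        │   
~.~.~..............═...........  ┃  ┃2       B   
━━━━━━━━━━━━━━━━━━━━━━━━━━━━━━━━━┛  ┃            
                                    ┃3   G       
                                    ┃            
                                    ┃4           
                                    ┃Cursor: (0,0
                                    ┃            
                                    ┗━━━━━━━━━━━━


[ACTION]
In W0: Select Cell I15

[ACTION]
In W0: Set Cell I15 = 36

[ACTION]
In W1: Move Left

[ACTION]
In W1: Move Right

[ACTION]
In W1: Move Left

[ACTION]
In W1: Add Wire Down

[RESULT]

...................═...........  ┃   ┠───────────
...................═......~....  ┃  ┏━━━━━━━━━━━━
...................═.###.~.....  ┃  ┃ CircuitBoar
...................═..#~.~~..~.  ┃  ┠────────────
...............@♣♣.═.^.......~.  ┃  ┃   0 1 2 3 4
................♣..═^^^....~~.~  ┃  ┃0  [.]      
..~..............♣..^.^^...~.~~  ┃  ┃    │       
................♣..═........~..  ┃  ┃1   · ─ ·   
...................═...........  ┃  ┃        │   
~.~.~..............═...........  ┃  ┃2       B   
━━━━━━━━━━━━━━━━━━━━━━━━━━━━━━━━━┛  ┃            
                                    ┃3   G       
                                    ┃            
                                    ┃4           
                                    ┃Cursor: (0,0
                                    ┃            
                                    ┗━━━━━━━━━━━━


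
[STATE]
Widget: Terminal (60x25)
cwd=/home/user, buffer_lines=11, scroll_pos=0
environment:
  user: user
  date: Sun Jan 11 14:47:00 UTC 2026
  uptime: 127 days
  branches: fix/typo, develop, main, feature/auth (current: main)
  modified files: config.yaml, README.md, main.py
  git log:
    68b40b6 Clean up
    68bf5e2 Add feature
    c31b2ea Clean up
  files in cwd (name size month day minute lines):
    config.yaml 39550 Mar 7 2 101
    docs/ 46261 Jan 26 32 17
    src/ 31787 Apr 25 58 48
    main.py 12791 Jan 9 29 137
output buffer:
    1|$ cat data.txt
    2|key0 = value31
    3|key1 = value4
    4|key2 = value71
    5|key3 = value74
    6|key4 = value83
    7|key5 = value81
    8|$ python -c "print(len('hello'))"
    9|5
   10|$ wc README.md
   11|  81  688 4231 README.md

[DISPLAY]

$ cat data.txt                                              
key0 = value31                                              
key1 = value4                                               
key2 = value71                                              
key3 = value74                                              
key4 = value83                                              
key5 = value81                                              
$ python -c "print(len('hello'))"                           
5                                                           
$ wc README.md                                              
  81  688 4231 README.md                                    
$ █                                                         
                                                            
                                                            
                                                            
                                                            
                                                            
                                                            
                                                            
                                                            
                                                            
                                                            
                                                            
                                                            
                                                            


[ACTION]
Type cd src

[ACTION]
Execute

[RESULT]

$ cat data.txt                                              
key0 = value31                                              
key1 = value4                                               
key2 = value71                                              
key3 = value74                                              
key4 = value83                                              
key5 = value81                                              
$ python -c "print(len('hello'))"                           
5                                                           
$ wc README.md                                              
  81  688 4231 README.md                                    
$ cd src                                                    
                                                            
$ █                                                         
                                                            
                                                            
                                                            
                                                            
                                                            
                                                            
                                                            
                                                            
                                                            
                                                            
                                                            


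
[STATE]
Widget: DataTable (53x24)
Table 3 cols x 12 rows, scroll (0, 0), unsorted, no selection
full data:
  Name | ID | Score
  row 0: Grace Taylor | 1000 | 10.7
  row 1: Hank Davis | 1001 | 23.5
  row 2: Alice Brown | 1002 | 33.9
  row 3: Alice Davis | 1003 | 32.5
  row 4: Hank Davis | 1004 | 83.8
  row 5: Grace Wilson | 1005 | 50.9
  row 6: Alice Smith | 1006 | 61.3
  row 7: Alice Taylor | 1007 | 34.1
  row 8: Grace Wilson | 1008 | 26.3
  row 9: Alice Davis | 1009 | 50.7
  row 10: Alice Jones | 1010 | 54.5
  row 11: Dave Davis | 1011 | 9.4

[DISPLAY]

Name        │ID  │Score                              
────────────┼────┼─────                              
Grace Taylor│1000│10.7                               
Hank Davis  │1001│23.5                               
Alice Brown │1002│33.9                               
Alice Davis │1003│32.5                               
Hank Davis  │1004│83.8                               
Grace Wilson│1005│50.9                               
Alice Smith │1006│61.3                               
Alice Taylor│1007│34.1                               
Grace Wilson│1008│26.3                               
Alice Davis │1009│50.7                               
Alice Jones │1010│54.5                               
Dave Davis  │1011│9.4                                
                                                     
                                                     
                                                     
                                                     
                                                     
                                                     
                                                     
                                                     
                                                     
                                                     


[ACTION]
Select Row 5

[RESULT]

Name        │ID  │Score                              
────────────┼────┼─────                              
Grace Taylor│1000│10.7                               
Hank Davis  │1001│23.5                               
Alice Brown │1002│33.9                               
Alice Davis │1003│32.5                               
Hank Davis  │1004│83.8                               
>race Wilson│1005│50.9                               
Alice Smith │1006│61.3                               
Alice Taylor│1007│34.1                               
Grace Wilson│1008│26.3                               
Alice Davis │1009│50.7                               
Alice Jones │1010│54.5                               
Dave Davis  │1011│9.4                                
                                                     
                                                     
                                                     
                                                     
                                                     
                                                     
                                                     
                                                     
                                                     
                                                     


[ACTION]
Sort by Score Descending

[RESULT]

Name        │ID  │Scor▼                              
────────────┼────┼─────                              
Hank Davis  │1004│83.8                               
Alice Smith │1006│61.3                               
Alice Jones │1010│54.5                               
Grace Wilson│1005│50.9                               
Alice Davis │1009│50.7                               
>lice Taylor│1007│34.1                               
Alice Brown │1002│33.9                               
Alice Davis │1003│32.5                               
Grace Wilson│1008│26.3                               
Hank Davis  │1001│23.5                               
Grace Taylor│1000│10.7                               
Dave Davis  │1011│9.4                                
                                                     
                                                     
                                                     
                                                     
                                                     
                                                     
                                                     
                                                     
                                                     
                                                     


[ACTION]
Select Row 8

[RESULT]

Name        │ID  │Scor▼                              
────────────┼────┼─────                              
Hank Davis  │1004│83.8                               
Alice Smith │1006│61.3                               
Alice Jones │1010│54.5                               
Grace Wilson│1005│50.9                               
Alice Davis │1009│50.7                               
Alice Taylor│1007│34.1                               
Alice Brown │1002│33.9                               
Alice Davis │1003│32.5                               
>race Wilson│1008│26.3                               
Hank Davis  │1001│23.5                               
Grace Taylor│1000│10.7                               
Dave Davis  │1011│9.4                                
                                                     
                                                     
                                                     
                                                     
                                                     
                                                     
                                                     
                                                     
                                                     
                                                     


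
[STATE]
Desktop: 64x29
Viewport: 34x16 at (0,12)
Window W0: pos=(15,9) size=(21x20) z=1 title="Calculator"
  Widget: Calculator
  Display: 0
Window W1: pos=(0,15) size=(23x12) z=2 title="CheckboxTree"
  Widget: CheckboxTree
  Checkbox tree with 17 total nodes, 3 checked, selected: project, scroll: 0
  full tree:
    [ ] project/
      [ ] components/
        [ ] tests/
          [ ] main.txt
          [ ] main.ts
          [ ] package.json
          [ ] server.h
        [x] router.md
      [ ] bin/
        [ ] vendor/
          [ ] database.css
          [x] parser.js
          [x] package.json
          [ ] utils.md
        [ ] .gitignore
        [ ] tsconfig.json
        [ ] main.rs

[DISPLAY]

               ┃                  
               ┃┌───┬───┬───┬───┐ 
               ┃│ 7 │ 8 │ 9 │ ÷ │ 
┏━━━━━━━━━━━━━━━━━━━━━┓─┼───┼───┤ 
┃ CheckboxTree        ┃ │ 6 │ × │ 
┠─────────────────────┨─┼───┼───┤ 
┃>[-] project/        ┃ │ 3 │ - │ 
┃   [-] components/   ┃─┼───┼───┤ 
┃     [ ] tests/      ┃ │ = │ + │ 
┃       [ ] main.txt  ┃─┼───┼───┤ 
┃       [ ] main.ts   ┃C│ MR│ M+│ 
┃       [ ] package.js┃─┴───┴───┘ 
┃       [ ] server.h  ┃           
┃     [x] router.md   ┃           
┗━━━━━━━━━━━━━━━━━━━━━┛           
               ┃                  


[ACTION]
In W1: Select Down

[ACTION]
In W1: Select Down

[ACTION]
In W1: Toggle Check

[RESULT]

               ┃                  
               ┃┌───┬───┬───┬───┐ 
               ┃│ 7 │ 8 │ 9 │ ÷ │ 
┏━━━━━━━━━━━━━━━━━━━━━┓─┼───┼───┤ 
┃ CheckboxTree        ┃ │ 6 │ × │ 
┠─────────────────────┨─┼───┼───┤ 
┃ [-] project/        ┃ │ 3 │ - │ 
┃   [x] components/   ┃─┼───┼───┤ 
┃>    [x] tests/      ┃ │ = │ + │ 
┃       [x] main.txt  ┃─┼───┼───┤ 
┃       [x] main.ts   ┃C│ MR│ M+│ 
┃       [x] package.js┃─┴───┴───┘ 
┃       [x] server.h  ┃           
┃     [x] router.md   ┃           
┗━━━━━━━━━━━━━━━━━━━━━┛           
               ┃                  


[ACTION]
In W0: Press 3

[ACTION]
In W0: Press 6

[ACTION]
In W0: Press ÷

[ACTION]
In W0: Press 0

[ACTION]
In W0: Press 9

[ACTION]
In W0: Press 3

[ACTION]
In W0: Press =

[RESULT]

               ┃       0.387096774
               ┃┌───┬───┬───┬───┐ 
               ┃│ 7 │ 8 │ 9 │ ÷ │ 
┏━━━━━━━━━━━━━━━━━━━━━┓─┼───┼───┤ 
┃ CheckboxTree        ┃ │ 6 │ × │ 
┠─────────────────────┨─┼───┼───┤ 
┃ [-] project/        ┃ │ 3 │ - │ 
┃   [x] components/   ┃─┼───┼───┤ 
┃>    [x] tests/      ┃ │ = │ + │ 
┃       [x] main.txt  ┃─┼───┼───┤ 
┃       [x] main.ts   ┃C│ MR│ M+│ 
┃       [x] package.js┃─┴───┴───┘ 
┃       [x] server.h  ┃           
┃     [x] router.md   ┃           
┗━━━━━━━━━━━━━━━━━━━━━┛           
               ┃                  


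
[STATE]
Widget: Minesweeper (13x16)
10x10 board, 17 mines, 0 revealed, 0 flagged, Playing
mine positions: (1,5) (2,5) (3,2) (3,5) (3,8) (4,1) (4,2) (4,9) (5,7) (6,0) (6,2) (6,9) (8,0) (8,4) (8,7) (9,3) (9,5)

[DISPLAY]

■■■■■■■■■■   
■■■■■■■■■■   
■■■■■■■■■■   
■■■■■■■■■■   
■■■■■■■■■■   
■■■■■■■■■■   
■■■■■■■■■■   
■■■■■■■■■■   
■■■■■■■■■■   
■■■■■■■■■■   
             
             
             
             
             
             


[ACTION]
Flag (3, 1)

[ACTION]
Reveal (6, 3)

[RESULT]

■■■■■■■■■■   
■■■■■■■■■■   
■■■■■■■■■■   
■⚑■■■■■■■■   
■■■■■■■■■■   
■■■■■■■■■■   
■■■1■■■■■■   
■■■■■■■■■■   
■■■■■■■■■■   
■■■■■■■■■■   
             
             
             
             
             
             


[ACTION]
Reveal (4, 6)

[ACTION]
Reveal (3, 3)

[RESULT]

■■■■■■■■■■   
■■■■■■■■■■   
■■■■■■■■■■   
■⚑■2■■■■■■   
■■■■■■2■■■   
■■■■■■■■■■   
■■■1■■■■■■   
■■■■■■■■■■   
■■■■■■■■■■   
■■■■■■■■■■   
             
             
             
             
             
             


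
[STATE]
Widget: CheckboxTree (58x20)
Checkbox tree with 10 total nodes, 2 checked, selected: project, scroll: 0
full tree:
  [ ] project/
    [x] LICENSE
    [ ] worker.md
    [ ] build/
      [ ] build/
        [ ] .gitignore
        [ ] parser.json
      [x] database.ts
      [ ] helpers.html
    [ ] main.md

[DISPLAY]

>[-] project/                                             
   [x] LICENSE                                            
   [ ] worker.md                                          
   [-] build/                                             
     [ ] build/                                           
       [ ] .gitignore                                     
       [ ] parser.json                                    
     [x] database.ts                                      
     [ ] helpers.html                                     
   [ ] main.md                                            
                                                          
                                                          
                                                          
                                                          
                                                          
                                                          
                                                          
                                                          
                                                          
                                                          


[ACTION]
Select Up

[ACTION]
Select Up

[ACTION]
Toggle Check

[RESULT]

>[x] project/                                             
   [x] LICENSE                                            
   [x] worker.md                                          
   [x] build/                                             
     [x] build/                                           
       [x] .gitignore                                     
       [x] parser.json                                    
     [x] database.ts                                      
     [x] helpers.html                                     
   [x] main.md                                            
                                                          
                                                          
                                                          
                                                          
                                                          
                                                          
                                                          
                                                          
                                                          
                                                          


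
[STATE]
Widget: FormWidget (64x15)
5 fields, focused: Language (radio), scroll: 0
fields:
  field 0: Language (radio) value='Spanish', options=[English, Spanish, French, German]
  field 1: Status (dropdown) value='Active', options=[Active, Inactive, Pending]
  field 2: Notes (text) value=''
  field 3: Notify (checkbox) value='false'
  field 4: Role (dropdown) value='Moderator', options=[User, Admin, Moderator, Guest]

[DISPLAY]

> Language:   ( ) English  (●) Spanish  ( ) French  ( ) German  
  Status:     [Active                                         ▼]
  Notes:      [                                                ]
  Notify:     [ ]                                               
  Role:       [Moderator                                      ▼]
                                                                
                                                                
                                                                
                                                                
                                                                
                                                                
                                                                
                                                                
                                                                
                                                                


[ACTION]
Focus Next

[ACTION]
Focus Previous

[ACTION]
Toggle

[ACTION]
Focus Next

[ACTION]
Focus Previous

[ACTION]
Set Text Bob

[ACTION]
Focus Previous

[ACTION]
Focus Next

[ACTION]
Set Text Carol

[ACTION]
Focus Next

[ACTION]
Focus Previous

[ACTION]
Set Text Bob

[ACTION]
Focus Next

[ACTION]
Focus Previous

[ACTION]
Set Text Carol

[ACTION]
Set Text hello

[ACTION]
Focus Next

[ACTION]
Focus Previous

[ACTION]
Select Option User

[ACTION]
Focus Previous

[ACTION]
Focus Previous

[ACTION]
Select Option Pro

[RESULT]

  Language:   ( ) English  (●) Spanish  ( ) French  ( ) German  
  Status:     [Active                                         ▼]
  Notes:      [                                                ]
> Notify:     [ ]                                               
  Role:       [Moderator                                      ▼]
                                                                
                                                                
                                                                
                                                                
                                                                
                                                                
                                                                
                                                                
                                                                
                                                                


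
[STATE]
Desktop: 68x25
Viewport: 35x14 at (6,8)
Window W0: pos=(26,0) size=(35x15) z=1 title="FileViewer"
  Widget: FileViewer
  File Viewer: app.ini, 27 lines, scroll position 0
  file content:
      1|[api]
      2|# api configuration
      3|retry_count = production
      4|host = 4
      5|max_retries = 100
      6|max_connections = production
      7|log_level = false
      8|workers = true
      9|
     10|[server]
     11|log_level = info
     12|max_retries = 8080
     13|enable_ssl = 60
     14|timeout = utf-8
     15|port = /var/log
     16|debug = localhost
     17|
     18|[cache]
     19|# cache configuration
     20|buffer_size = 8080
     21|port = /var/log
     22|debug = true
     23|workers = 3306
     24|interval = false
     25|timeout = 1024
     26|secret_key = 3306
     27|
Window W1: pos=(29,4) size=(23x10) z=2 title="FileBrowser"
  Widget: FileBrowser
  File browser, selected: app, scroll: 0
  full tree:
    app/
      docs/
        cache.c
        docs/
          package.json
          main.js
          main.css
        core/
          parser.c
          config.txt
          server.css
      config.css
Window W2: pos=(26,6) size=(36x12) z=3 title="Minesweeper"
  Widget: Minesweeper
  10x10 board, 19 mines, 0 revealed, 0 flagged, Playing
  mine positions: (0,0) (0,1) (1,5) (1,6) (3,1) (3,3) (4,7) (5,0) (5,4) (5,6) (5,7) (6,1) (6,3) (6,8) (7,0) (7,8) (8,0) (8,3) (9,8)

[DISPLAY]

                    ┠──────────────
                    ┃■■■■■■■■■■    
                    ┃■■■■■■■■■■    
                    ┃■■■■■■■■■■    
                    ┃■■■■■■■■■■    
                    ┃■■■■■■■■■■    
                    ┃■■■■■■■■■■    
                    ┃■■■■■■■■■■    
                    ┃■■■■■■■■■■    
                    ┗━━━━━━━━━━━━━━
                                   
                                   
                                   
                                   


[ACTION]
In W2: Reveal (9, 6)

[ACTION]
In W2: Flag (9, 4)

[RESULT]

                    ┠──────────────
                    ┃■■■■■■■■■■    
                    ┃■■■■■■■■■■    
                    ┃■■■■■■■■■■    
                    ┃■■■■■■■■■■    
                    ┃■■■■■■■■■■    
                    ┃■■■■■■■■■■    
                    ┃■■■■2224■■    
                    ┃■■■■2  2■■    
                    ┗━━━━━━━━━━━━━━
                                   
                                   
                                   
                                   


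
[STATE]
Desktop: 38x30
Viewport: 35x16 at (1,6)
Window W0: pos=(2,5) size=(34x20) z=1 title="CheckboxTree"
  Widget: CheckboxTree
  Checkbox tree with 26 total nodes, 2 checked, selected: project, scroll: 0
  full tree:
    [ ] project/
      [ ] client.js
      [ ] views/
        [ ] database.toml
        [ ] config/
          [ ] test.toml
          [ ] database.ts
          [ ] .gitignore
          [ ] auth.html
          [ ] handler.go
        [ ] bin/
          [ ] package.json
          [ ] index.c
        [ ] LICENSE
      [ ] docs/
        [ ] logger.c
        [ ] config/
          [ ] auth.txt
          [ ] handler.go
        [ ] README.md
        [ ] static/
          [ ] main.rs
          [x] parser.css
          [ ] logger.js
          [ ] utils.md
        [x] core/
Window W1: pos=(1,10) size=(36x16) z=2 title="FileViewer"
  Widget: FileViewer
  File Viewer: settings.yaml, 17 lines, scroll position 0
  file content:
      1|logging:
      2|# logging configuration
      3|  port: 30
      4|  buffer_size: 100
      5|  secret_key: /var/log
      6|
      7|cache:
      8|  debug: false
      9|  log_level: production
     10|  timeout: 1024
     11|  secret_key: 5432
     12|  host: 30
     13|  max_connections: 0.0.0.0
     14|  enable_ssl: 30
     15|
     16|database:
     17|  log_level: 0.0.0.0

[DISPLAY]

 ┃ CheckboxTree                   ┃
 ┠────────────────────────────────┨
 ┃>[-] project/                   ┃
 ┃   [ ] client.js                ┃
┏━━━━━━━━━━━━━━━━━━━━━━━━━━━━━━━━━━
┃ FileViewer                       
┠──────────────────────────────────
┃logging:                         ▲
┃# logging configuration          █
┃  port: 30                       ░
┃  buffer_size: 100               ░
┃  secret_key: /var/log           ░
┃                                 ░
┃cache:                           ░
┃  debug: false                   ░
┃  log_level: production          ░


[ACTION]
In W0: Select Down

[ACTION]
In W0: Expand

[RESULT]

 ┃ CheckboxTree                   ┃
 ┠────────────────────────────────┨
 ┃ [-] project/                   ┃
 ┃>  [ ] client.js                ┃
┏━━━━━━━━━━━━━━━━━━━━━━━━━━━━━━━━━━
┃ FileViewer                       
┠──────────────────────────────────
┃logging:                         ▲
┃# logging configuration          █
┃  port: 30                       ░
┃  buffer_size: 100               ░
┃  secret_key: /var/log           ░
┃                                 ░
┃cache:                           ░
┃  debug: false                   ░
┃  log_level: production          ░


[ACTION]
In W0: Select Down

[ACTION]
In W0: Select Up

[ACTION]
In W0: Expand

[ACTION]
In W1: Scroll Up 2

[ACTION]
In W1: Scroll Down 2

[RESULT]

 ┃ CheckboxTree                   ┃
 ┠────────────────────────────────┨
 ┃ [-] project/                   ┃
 ┃>  [ ] client.js                ┃
┏━━━━━━━━━━━━━━━━━━━━━━━━━━━━━━━━━━
┃ FileViewer                       
┠──────────────────────────────────
┃  port: 30                       ▲
┃  buffer_size: 100               ░
┃  secret_key: /var/log           ░
┃                                 ░
┃cache:                           ░
┃  debug: false                   █
┃  log_level: production          ░
┃  timeout: 1024                  ░
┃  secret_key: 5432               ░
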